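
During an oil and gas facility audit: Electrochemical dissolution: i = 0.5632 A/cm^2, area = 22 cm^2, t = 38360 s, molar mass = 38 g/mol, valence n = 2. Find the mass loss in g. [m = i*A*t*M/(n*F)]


Apply Faraday's law: m = i*A*t*M / (n*F)
Total charge passed Q = i*A*t = 0.5632*22*38360 = 475295.744 C
m = Q*M/(n*F) = 475295.744*38/(2*96485) = 93.596 g

93.596 g


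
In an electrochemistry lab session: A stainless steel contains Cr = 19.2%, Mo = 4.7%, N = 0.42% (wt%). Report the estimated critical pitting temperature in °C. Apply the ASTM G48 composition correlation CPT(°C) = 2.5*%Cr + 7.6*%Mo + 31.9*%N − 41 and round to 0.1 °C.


Apply the ASTM G48 empirical CPT estimate: CPT(°C) = 2.5*%Cr + 7.6*%Mo + 31.9*%N − 41
2.5*19.2 = 48; 7.6*4.7 = 35.72; 31.9*0.42 = 13.398
CPT = 48 + 35.72 + 13.398 − 41 = 56.118 °C
Rounded to 0.1 °C: CPT ≈ 56.1 °C

56.1 °C


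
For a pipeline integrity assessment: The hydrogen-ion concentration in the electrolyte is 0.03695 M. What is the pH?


pH = −log10[H+]
pH = −log10(0.03695) = 1.43

1.43


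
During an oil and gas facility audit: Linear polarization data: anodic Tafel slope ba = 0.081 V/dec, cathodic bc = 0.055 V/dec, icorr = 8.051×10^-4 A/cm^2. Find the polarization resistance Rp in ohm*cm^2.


Apply the Stern-Geary equation: Rp = ba*bc / (2.303*icorr*(ba+bc))
ba*bc = 0.081*0.055 = 0.004455
ba+bc = 0.136; 2.303*icorr*(ba+bc) = 2.303*8.051×10^-4*0.136 = 2.5216376×10^-4
Rp = 0.004455 / 2.5216376×10^-4 = 17.7 ohm*cm^2

17.7 ohm*cm^2


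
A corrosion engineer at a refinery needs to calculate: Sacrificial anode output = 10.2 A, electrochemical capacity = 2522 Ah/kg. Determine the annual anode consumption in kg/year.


Annual consumption = current * hours per year / capacity
Rate = 10.2 * 8760 / 2522 = 35.4 kg/year

35.4 kg/year


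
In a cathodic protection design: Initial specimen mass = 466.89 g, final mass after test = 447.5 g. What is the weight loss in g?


Weight loss = initial − final
WL = 466.89 − 447.5 = 19.39 g

19.39 g


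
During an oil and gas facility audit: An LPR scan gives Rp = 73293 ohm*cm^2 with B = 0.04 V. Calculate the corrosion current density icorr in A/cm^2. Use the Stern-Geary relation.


Apply the Stern-Geary relation: icorr = B / Rp
icorr = 0.04 / 73293 = 5.458×10^-7 A/cm^2

5.458×10^-7 A/cm^2


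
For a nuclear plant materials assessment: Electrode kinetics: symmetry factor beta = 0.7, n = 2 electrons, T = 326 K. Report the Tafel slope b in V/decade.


Apply the Tafel slope relation: b = 2.303*R*T/(beta*n*F)
Numerator: 2.303 * 8.314 * 326 = 6241.97
Denominator: 0.7 * 2 * 96485 = 135079.0
b = 6241.97 / 135079.0 = 0.046 V/decade

0.046 V/decade


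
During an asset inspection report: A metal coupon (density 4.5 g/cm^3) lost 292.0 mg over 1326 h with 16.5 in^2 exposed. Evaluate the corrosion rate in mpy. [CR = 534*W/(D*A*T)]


Apply the mpy weight-loss relation: CR = 534 * W / (D * A * T)
Numerator: 534 * 292.0 = 155928.0
Denominator: 4.5 * 16.5 * 1326 = 98455.5
CR = 155928.0 / 98455.5 = 1.58374 mpy

1.58374 mpy


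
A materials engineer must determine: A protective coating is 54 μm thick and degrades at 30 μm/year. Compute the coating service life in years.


Service life = thickness / degradation rate
Life = 54 / 30 = 1.8 years

1.8 years


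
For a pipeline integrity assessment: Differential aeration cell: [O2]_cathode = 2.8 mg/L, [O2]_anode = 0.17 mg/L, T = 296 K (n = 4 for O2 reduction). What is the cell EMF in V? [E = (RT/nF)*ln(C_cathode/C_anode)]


Apply the Nernst concentration-cell relation: E = (RT/nF)*ln(C_cathode/C_anode)
RT/nF = 8.314*296/(4*96485) = 0.00637649 V
ln(2.8/0.17) = 2.80158
E = 0.00637649 * 2.80158 = 0.01786 V

0.01786 V


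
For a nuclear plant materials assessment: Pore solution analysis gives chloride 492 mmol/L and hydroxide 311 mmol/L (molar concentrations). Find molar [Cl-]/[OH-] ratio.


Threshold parameter = [Cl-] / [OH-] (molar basis; both in mmol/L, so units cancel)
Ratio = 492 / 311 = 1.58

1.58


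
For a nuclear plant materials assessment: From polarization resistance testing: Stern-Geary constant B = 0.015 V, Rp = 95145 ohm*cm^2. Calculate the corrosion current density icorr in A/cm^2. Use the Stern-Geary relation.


Apply the Stern-Geary relation: icorr = B / Rp
icorr = 0.015 / 95145 = 1.577×10^-7 A/cm^2

1.577×10^-7 A/cm^2


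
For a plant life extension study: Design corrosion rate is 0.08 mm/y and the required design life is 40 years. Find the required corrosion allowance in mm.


Corrosion allowance = CR × design life
CA = 0.08 * 40 = 3.2 mm

3.2 mm


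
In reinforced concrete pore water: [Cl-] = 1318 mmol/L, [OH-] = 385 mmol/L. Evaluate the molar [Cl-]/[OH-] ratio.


Threshold parameter = [Cl-] / [OH-] (molar basis; both in mmol/L, so units cancel)
Ratio = 1318 / 385 = 3.42

3.42


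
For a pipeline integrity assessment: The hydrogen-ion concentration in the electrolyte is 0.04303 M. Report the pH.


pH = −log10[H+]
pH = −log10(0.04303) = 1.37

1.37


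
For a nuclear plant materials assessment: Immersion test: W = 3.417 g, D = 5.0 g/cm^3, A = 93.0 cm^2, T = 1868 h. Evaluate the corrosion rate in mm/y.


Apply the mm/y weight-loss relation: CR = 87600 * W / (D * A * T)
Numerator: 87600 * 3.417 = 299329.2
Denominator: 5.0 * 93.0 * 1868 = 868620.0
CR = 299329.2 / 868620.0 = 0.3446 mm/y

0.3446 mm/y


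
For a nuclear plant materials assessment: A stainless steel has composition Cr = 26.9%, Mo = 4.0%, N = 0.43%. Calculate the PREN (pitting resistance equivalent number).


Apply the PREN formula: PREN = Cr + 3.3*Mo + 16*N
PREN = 26.9 + 3.3*4.0 + 16*0.43
PREN = 26.9 + 13.2 + 6.88 = 46.98

46.98


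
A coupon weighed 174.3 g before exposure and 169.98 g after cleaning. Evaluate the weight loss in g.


Weight loss = initial − final
WL = 174.3 − 169.98 = 4.32 g

4.32 g


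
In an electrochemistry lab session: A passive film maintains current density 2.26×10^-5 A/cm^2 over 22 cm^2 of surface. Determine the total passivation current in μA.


I = i_pass * A, then convert A → μA (×10^6)
I = 2.26×10^-5 * 22 * 10^6 = 497.2 μA

497.2 μA


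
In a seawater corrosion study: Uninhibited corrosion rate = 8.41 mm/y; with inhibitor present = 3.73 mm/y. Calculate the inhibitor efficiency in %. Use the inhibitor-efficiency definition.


Apply the inhibitor-efficiency definition: IE = (CR_blank − CR_inh)/CR_blank × 100
IE = (8.41 − 3.73) / 8.41 × 100
IE = 4.68 / 8.41 × 100 = 55.6 %

55.6 %


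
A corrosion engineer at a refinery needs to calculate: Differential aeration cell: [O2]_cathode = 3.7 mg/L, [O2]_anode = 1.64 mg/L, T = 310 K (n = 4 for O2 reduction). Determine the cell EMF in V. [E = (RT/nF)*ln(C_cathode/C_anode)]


Apply the Nernst concentration-cell relation: E = (RT/nF)*ln(C_cathode/C_anode)
RT/nF = 8.314*310/(4*96485) = 0.00667808 V
ln(3.7/1.64) = 0.81364
E = 0.00667808 * 0.81364 = 0.00543 V

0.00543 V


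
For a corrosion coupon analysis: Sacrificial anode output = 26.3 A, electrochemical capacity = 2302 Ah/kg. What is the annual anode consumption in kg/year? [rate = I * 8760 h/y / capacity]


Annual consumption = current * hours per year / capacity
Rate = 26.3 * 8760 / 2302 = 100.1 kg/year

100.1 kg/year


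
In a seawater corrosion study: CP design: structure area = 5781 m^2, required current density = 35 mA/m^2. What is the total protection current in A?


I = area * current density, then convert mA → A (÷1000)
I = 5781 * 35 / 1000 = 202.34 A

202.34 A


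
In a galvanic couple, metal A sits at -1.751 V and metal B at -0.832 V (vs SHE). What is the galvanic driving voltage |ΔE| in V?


Driving voltage is the absolute potential difference.
|ΔE| = |-1.751 − (-0.832)| = 0.919 V

0.919 V


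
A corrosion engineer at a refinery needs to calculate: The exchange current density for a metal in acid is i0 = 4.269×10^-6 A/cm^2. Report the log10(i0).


i0 = 4.269×10^-6 A/cm^2
log10(i0) = -5.37

-5.37


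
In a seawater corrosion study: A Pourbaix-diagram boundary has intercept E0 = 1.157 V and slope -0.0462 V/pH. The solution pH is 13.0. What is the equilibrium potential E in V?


Apply the Pourbaix line equation: E = E0 + slope*pH
E = 1.157 + (-0.0462)*13.0 = 1.157 + (-0.6006) = 0.5564 V
Rounded to 3 decimal places: E = 0.556 V

0.556 V


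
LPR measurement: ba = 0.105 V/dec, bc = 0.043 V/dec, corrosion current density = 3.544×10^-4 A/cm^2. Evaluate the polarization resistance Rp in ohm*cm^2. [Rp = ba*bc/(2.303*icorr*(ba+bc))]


Apply the Stern-Geary equation: Rp = ba*bc / (2.303*icorr*(ba+bc))
ba*bc = 0.105*0.043 = 0.004515
ba+bc = 0.148; 2.303*icorr*(ba+bc) = 2.303*3.544×10^-4*0.148 = 1.2079511×10^-4
Rp = 0.004515 / 1.2079511×10^-4 = 37.38 ohm*cm^2

37.38 ohm*cm^2


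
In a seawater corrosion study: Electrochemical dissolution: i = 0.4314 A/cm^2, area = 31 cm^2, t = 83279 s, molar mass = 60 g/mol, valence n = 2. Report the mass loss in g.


Apply Faraday's law: m = i*A*t*M / (n*F)
Total charge passed Q = i*A*t = 0.4314*31*83279 = 1113723.3786 C
m = Q*M/(n*F) = 1113723.3786*60/(2*96485) = 346.289 g

346.289 g


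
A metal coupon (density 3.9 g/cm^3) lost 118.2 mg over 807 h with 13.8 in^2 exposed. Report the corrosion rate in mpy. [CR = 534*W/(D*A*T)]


Apply the mpy weight-loss relation: CR = 534 * W / (D * A * T)
Numerator: 534 * 118.2 = 63118.8
Denominator: 3.9 * 13.8 * 807 = 43432.74
CR = 63118.8 / 43432.74 = 1.453 mpy

1.453 mpy


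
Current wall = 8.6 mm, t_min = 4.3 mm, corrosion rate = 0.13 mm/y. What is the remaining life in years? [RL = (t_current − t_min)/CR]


Apply the remaining-life relation: RL = (t_current − t_min) / CR
RL = (8.6 − 4.3) / 0.13 = 4.3 / 0.13 = 33.1 years

33.1 years


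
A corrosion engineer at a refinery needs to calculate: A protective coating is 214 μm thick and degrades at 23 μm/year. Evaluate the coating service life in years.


Service life = thickness / degradation rate
Life = 214 / 23 = 9.3 years

9.3 years


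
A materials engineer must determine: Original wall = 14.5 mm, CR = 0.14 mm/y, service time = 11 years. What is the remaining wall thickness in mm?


Remaining wall = original − CR × time
t = 14.5 − 0.14*11 = 14.5 − 1.54 = 12.96 mm

12.96 mm


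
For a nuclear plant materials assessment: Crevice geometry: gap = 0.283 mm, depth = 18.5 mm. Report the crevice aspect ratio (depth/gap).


Aspect ratio = depth / gap
Ratio = 18.5 / 0.283 = 65.4

65.4


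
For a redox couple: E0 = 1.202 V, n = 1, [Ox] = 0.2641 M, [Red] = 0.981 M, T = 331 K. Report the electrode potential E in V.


Apply the Nernst equation: E = E0 + (RT/nF)*ln([Ox]/[Red])
Step 1: RT/nF = 8.314*331/(1*96485) = 0.02852188 V
Step 2: [Ox]/[Red] = 0.2641/0.981 = 0.269215
Step 3: ln(0.269215) = -1.312245
Step 4: correction = 0.02852188 * -1.312245 = -0.037 V
E = 1.202 + -0.037 = 1.165 V

1.165 V


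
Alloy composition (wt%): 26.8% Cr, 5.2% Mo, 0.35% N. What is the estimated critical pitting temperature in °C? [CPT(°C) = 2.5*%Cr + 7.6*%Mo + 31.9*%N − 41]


Apply the ASTM G48 empirical CPT estimate: CPT(°C) = 2.5*%Cr + 7.6*%Mo + 31.9*%N − 41
2.5*26.8 = 67; 7.6*5.2 = 39.52; 31.9*0.35 = 11.165
CPT = 67 + 39.52 + 11.165 − 41 = 76.685 °C
Rounded to 0.1 °C: CPT ≈ 76.7 °C

76.7 °C


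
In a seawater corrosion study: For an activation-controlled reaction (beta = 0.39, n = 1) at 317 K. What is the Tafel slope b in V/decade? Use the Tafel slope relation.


Apply the Tafel slope relation: b = 2.303*R*T/(beta*n*F)
Numerator: 2.303 * 8.314 * 317 = 6069.64
Denominator: 0.39 * 1 * 96485 = 37629.15
b = 6069.64 / 37629.15 = 0.1613 V/decade

0.1613 V/decade


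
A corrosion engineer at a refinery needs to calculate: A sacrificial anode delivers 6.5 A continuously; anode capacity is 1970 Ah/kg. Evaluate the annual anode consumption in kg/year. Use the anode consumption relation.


Annual consumption = current * hours per year / capacity
Rate = 6.5 * 8760 / 1970 = 28.9 kg/year

28.9 kg/year


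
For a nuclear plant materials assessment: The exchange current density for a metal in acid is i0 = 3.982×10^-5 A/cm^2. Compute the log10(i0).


i0 = 3.982×10^-5 A/cm^2
log10(i0) = -4.4

-4.4


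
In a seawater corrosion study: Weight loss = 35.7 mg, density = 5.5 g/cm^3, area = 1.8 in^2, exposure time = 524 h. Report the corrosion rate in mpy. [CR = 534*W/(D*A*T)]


Apply the mpy weight-loss relation: CR = 534 * W / (D * A * T)
Numerator: 534 * 35.7 = 19063.8
Denominator: 5.5 * 1.8 * 524 = 5187.6
CR = 19063.8 / 5187.6 = 3.67488 mpy

3.67488 mpy


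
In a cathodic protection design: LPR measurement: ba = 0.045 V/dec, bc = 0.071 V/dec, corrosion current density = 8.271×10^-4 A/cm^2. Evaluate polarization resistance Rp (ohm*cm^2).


Apply the Stern-Geary equation: Rp = ba*bc / (2.303*icorr*(ba+bc))
ba*bc = 0.045*0.071 = 0.003195
ba+bc = 0.116; 2.303*icorr*(ba+bc) = 2.303*8.271×10^-4*0.116 = 2.2095811×10^-4
Rp = 0.003195 / 2.2095811×10^-4 = 14.5 ohm*cm^2

14.5 ohm*cm^2


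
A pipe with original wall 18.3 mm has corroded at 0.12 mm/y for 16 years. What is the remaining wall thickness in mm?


Remaining wall = original − CR × time
t = 18.3 − 0.12*16 = 18.3 − 1.92 = 16.38 mm

16.38 mm


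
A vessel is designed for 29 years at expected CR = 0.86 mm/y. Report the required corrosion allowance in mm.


Corrosion allowance = CR × design life
CA = 0.86 * 29 = 24.94 mm

24.94 mm


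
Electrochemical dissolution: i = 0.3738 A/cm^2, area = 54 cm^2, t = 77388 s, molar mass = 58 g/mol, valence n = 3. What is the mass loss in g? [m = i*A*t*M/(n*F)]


Apply Faraday's law: m = i*A*t*M / (n*F)
Total charge passed Q = i*A*t = 0.3738*54*77388 = 1562092.2576 C
m = Q*M/(n*F) = 1562092.2576*58/(3*96485) = 313.00669 g

313.00669 g


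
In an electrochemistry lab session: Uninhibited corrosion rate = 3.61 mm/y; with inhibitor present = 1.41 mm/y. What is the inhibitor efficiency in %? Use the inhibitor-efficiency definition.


Apply the inhibitor-efficiency definition: IE = (CR_blank − CR_inh)/CR_blank × 100
IE = (3.61 − 1.41) / 3.61 × 100
IE = 2.2 / 3.61 × 100 = 60.9 %

60.9 %


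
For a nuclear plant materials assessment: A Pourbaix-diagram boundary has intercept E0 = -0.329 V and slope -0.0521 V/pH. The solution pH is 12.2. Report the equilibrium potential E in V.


Apply the Pourbaix line equation: E = E0 + slope*pH
E = -0.329 + (-0.0521)*12.2 = -0.329 + (-0.63562) = -0.96462 V
Rounded to 3 decimal places: E = -0.965 V

-0.965 V


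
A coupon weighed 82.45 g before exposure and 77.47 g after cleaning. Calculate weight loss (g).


Weight loss = initial − final
WL = 82.45 − 77.47 = 4.98 g

4.98 g


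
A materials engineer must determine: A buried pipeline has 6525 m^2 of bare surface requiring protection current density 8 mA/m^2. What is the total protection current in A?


I = area * current density, then convert mA → A (÷1000)
I = 6525 * 8 / 1000 = 52.2 A

52.2 A


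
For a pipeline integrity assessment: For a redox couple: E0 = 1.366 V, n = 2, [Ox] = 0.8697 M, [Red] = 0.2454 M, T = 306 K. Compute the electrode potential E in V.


Apply the Nernst equation: E = E0 + (RT/nF)*ln([Ox]/[Red])
Step 1: RT/nF = 8.314*306/(2*96485) = 0.01318383 V
Step 2: [Ox]/[Red] = 0.8697/0.2454 = 3.54401
Step 3: ln(3.54401) = 1.265259
Step 4: correction = 0.01318383 * 1.265259 = 0.0167 V
E = 1.366 + 0.0167 = 1.3827 V

1.3827 V


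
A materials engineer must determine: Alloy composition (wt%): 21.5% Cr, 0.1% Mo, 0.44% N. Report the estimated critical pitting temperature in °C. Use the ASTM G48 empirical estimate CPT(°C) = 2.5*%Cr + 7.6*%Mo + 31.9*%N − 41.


Apply the ASTM G48 empirical CPT estimate: CPT(°C) = 2.5*%Cr + 7.6*%Mo + 31.9*%N − 41
2.5*21.5 = 53.75; 7.6*0.1 = 0.76; 31.9*0.44 = 14.036
CPT = 53.75 + 0.76 + 14.036 − 41 = 27.546 °C
Rounded to 0.1 °C: CPT ≈ 27.5 °C

27.5 °C


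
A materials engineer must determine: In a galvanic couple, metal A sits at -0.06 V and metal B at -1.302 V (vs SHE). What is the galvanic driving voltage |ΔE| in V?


Driving voltage is the absolute potential difference.
|ΔE| = |-0.06 − (-1.302)| = 1.242 V

1.242 V


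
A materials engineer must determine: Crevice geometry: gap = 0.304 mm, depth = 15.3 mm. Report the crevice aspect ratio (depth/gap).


Aspect ratio = depth / gap
Ratio = 15.3 / 0.304 = 50.3

50.3


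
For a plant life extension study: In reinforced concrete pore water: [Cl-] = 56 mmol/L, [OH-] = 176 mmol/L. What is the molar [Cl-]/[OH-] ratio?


Threshold parameter = [Cl-] / [OH-] (molar basis; both in mmol/L, so units cancel)
Ratio = 56 / 176 = 0.32

0.32


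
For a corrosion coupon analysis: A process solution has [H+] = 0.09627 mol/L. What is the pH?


pH = −log10[H+]
pH = −log10(0.09627) = 1.02

1.02


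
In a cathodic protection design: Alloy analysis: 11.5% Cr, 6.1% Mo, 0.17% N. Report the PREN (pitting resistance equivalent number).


Apply the PREN formula: PREN = Cr + 3.3*Mo + 16*N
PREN = 11.5 + 3.3*6.1 + 16*0.17
PREN = 11.5 + 20.13 + 2.72 = 34.35

34.35


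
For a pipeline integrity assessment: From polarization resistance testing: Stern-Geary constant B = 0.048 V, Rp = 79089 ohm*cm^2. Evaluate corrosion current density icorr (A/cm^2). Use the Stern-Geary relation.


Apply the Stern-Geary relation: icorr = B / Rp
icorr = 0.048 / 79089 = 6.069×10^-7 A/cm^2

6.069×10^-7 A/cm^2


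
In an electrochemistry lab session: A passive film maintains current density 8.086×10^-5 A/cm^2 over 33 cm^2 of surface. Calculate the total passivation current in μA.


I = i_pass * A, then convert A → μA (×10^6)
I = 8.086×10^-5 * 33 * 10^6 = 2668.38 μA

2668.38 μA


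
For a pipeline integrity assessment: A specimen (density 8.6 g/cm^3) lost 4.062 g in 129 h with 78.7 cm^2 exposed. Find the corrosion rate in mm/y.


Apply the mm/y weight-loss relation: CR = 87600 * W / (D * A * T)
Numerator: 87600 * 4.062 = 355831.2
Denominator: 8.6 * 78.7 * 129 = 87309.78
CR = 355831.2 / 87309.78 = 4.0755 mm/y

4.0755 mm/y


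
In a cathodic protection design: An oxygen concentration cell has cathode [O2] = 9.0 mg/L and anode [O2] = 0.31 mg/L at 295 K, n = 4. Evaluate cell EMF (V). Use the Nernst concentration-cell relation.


Apply the Nernst concentration-cell relation: E = (RT/nF)*ln(C_cathode/C_anode)
RT/nF = 8.314*295/(4*96485) = 0.00635495 V
ln(9.0/0.31) = 3.36841
E = 0.00635495 * 3.36841 = 0.02141 V

0.02141 V


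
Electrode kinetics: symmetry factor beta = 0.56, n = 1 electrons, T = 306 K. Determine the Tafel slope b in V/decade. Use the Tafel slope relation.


Apply the Tafel slope relation: b = 2.303*R*T/(beta*n*F)
Numerator: 2.303 * 8.314 * 306 = 5859.03
Denominator: 0.56 * 1 * 96485 = 54031.6
b = 5859.03 / 54031.6 = 0.108 V/decade

0.108 V/decade


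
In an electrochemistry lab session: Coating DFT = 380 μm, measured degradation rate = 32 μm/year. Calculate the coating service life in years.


Service life = thickness / degradation rate
Life = 380 / 32 = 11.9 years

11.9 years


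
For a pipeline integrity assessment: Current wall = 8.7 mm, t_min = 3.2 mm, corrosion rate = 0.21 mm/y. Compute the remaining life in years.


Apply the remaining-life relation: RL = (t_current − t_min) / CR
RL = (8.7 − 3.2) / 0.21 = 5.5 / 0.21 = 26.2 years

26.2 years


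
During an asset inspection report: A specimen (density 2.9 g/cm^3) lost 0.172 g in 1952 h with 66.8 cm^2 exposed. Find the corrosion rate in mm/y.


Apply the mm/y weight-loss relation: CR = 87600 * W / (D * A * T)
Numerator: 87600 * 0.172 = 15067.2
Denominator: 2.9 * 66.8 * 1952 = 378141.44
CR = 15067.2 / 378141.44 = 0.039845 mm/y

0.039845 mm/y


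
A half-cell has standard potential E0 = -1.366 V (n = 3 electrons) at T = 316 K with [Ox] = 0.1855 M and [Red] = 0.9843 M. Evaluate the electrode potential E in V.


Apply the Nernst equation: E = E0 + (RT/nF)*ln([Ox]/[Red])
Step 1: RT/nF = 8.314*316/(3*96485) = 0.00907645 V
Step 2: [Ox]/[Red] = 0.1855/0.9843 = 0.188459
Step 3: ln(0.188459) = -1.668875
Step 4: correction = 0.00907645 * -1.668875 = -0.015 V
E = -1.366 + -0.015 = -1.381 V

-1.381 V


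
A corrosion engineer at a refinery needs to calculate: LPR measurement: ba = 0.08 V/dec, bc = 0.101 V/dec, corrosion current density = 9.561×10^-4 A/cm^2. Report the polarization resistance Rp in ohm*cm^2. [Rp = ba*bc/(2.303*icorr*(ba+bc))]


Apply the Stern-Geary equation: Rp = ba*bc / (2.303*icorr*(ba+bc))
ba*bc = 0.08*0.101 = 0.00808
ba+bc = 0.181; 2.303*icorr*(ba+bc) = 2.303*9.561×10^-4*0.181 = 3.9854359×10^-4
Rp = 0.00808 / 3.9854359×10^-4 = 20.27 ohm*cm^2

20.27 ohm*cm^2


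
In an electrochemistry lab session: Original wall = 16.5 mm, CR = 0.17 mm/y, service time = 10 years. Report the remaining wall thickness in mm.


Remaining wall = original − CR × time
t = 16.5 − 0.17*10 = 16.5 − 1.7 = 14.8 mm

14.8 mm


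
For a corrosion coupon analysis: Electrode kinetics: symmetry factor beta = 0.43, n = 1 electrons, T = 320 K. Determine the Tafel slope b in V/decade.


Apply the Tafel slope relation: b = 2.303*R*T/(beta*n*F)
Numerator: 2.303 * 8.314 * 320 = 6127.09
Denominator: 0.43 * 1 * 96485 = 41488.55
b = 6127.09 / 41488.55 = 0.148 V/decade

0.148 V/decade


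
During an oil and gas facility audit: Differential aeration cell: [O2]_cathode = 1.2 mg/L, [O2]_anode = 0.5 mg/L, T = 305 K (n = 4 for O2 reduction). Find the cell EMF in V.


Apply the Nernst concentration-cell relation: E = (RT/nF)*ln(C_cathode/C_anode)
RT/nF = 8.314*305/(4*96485) = 0.00657037 V
ln(1.2/0.5) = 0.87547
E = 0.00657037 * 0.87547 = 0.00575 V

0.00575 V


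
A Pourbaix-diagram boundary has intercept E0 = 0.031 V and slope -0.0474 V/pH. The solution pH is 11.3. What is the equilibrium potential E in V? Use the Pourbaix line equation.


Apply the Pourbaix line equation: E = E0 + slope*pH
E = 0.031 + (-0.0474)*11.3 = 0.031 + (-0.53562) = -0.50462 V
Rounded to 4 decimal places: E = -0.5046 V

-0.5046 V


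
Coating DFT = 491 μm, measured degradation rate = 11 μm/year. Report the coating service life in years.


Service life = thickness / degradation rate
Life = 491 / 11 = 44.6 years

44.6 years


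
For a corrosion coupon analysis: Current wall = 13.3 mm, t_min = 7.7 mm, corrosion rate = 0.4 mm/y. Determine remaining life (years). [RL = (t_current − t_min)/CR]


Apply the remaining-life relation: RL = (t_current − t_min) / CR
RL = (13.3 − 7.7) / 0.4 = 5.6 / 0.4 = 14.0 years

14.0 years


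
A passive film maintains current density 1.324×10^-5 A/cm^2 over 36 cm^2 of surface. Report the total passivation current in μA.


I = i_pass * A, then convert A → μA (×10^6)
I = 1.324×10^-5 * 36 * 10^6 = 476.64 μA

476.64 μA


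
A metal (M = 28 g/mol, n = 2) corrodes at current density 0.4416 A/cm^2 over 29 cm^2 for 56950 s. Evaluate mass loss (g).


Apply Faraday's law: m = i*A*t*M / (n*F)
Total charge passed Q = i*A*t = 0.4416*29*56950 = 729324.48 C
m = Q*M/(n*F) = 729324.48*28/(2*96485) = 105.825 g

105.825 g


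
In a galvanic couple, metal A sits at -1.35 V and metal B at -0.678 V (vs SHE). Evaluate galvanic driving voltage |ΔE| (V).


Driving voltage is the absolute potential difference.
|ΔE| = |-1.35 − (-0.678)| = 0.672 V

0.672 V


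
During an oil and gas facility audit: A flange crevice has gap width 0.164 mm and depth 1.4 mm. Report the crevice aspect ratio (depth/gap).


Aspect ratio = depth / gap
Ratio = 1.4 / 0.164 = 8.5

8.5


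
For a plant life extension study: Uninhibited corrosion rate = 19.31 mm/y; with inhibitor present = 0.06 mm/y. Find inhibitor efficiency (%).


Apply the inhibitor-efficiency definition: IE = (CR_blank − CR_inh)/CR_blank × 100
IE = (19.31 − 0.06) / 19.31 × 100
IE = 19.25 / 19.31 × 100 = 99.7 %

99.7 %


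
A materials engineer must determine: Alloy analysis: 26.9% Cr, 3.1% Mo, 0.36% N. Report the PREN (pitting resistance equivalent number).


Apply the PREN formula: PREN = Cr + 3.3*Mo + 16*N
PREN = 26.9 + 3.3*3.1 + 16*0.36
PREN = 26.9 + 10.23 + 5.76 = 42.89

42.89


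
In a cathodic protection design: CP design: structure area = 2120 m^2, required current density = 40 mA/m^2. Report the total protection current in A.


I = area * current density, then convert mA → A (÷1000)
I = 2120 * 40 / 1000 = 84.8 A

84.8 A


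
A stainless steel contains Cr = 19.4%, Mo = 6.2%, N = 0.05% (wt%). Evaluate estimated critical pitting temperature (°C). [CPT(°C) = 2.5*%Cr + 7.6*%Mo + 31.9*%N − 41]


Apply the ASTM G48 empirical CPT estimate: CPT(°C) = 2.5*%Cr + 7.6*%Mo + 31.9*%N − 41
2.5*19.4 = 48.5; 7.6*6.2 = 47.12; 31.9*0.05 = 1.595
CPT = 48.5 + 47.12 + 1.595 − 41 = 56.215 °C
Rounded to 0.1 °C: CPT ≈ 56.2 °C

56.2 °C


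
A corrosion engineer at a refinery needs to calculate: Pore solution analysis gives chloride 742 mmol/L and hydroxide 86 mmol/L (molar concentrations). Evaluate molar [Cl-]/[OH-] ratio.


Threshold parameter = [Cl-] / [OH-] (molar basis; both in mmol/L, so units cancel)
Ratio = 742 / 86 = 8.63

8.63


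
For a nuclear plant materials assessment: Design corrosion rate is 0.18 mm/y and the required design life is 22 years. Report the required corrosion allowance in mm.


Corrosion allowance = CR × design life
CA = 0.18 * 22 = 3.96 mm

3.96 mm


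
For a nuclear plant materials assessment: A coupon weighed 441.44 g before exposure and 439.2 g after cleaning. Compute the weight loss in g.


Weight loss = initial − final
WL = 441.44 − 439.2 = 2.24 g

2.24 g


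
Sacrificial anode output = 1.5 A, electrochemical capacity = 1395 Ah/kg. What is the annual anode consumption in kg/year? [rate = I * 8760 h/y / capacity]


Annual consumption = current * hours per year / capacity
Rate = 1.5 * 8760 / 1395 = 9.4 kg/year

9.4 kg/year


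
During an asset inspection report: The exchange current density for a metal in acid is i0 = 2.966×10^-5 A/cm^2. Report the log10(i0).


i0 = 2.966×10^-5 A/cm^2
log10(i0) = -4.528

-4.528


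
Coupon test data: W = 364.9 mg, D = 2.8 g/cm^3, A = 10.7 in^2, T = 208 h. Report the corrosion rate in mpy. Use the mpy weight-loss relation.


Apply the mpy weight-loss relation: CR = 534 * W / (D * A * T)
Numerator: 534 * 364.9 = 194856.6
Denominator: 2.8 * 10.7 * 208 = 6231.68
CR = 194856.6 / 6231.68 = 31.26871 mpy

31.26871 mpy


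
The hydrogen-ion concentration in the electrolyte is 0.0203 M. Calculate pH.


pH = −log10[H+]
pH = −log10(0.0203) = 1.69

1.69


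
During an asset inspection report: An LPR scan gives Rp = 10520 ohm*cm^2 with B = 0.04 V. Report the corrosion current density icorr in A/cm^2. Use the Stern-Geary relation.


Apply the Stern-Geary relation: icorr = B / Rp
icorr = 0.04 / 10520 = 3.802×10^-6 A/cm^2

3.802×10^-6 A/cm^2


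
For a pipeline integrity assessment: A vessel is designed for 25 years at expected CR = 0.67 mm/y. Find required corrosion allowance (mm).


Corrosion allowance = CR × design life
CA = 0.67 * 25 = 16.75 mm

16.75 mm


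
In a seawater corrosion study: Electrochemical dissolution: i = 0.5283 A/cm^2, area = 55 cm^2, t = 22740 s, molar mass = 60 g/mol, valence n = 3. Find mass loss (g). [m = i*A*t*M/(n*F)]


Apply Faraday's law: m = i*A*t*M / (n*F)
Total charge passed Q = i*A*t = 0.5283*55*22740 = 660744.81 C
m = Q*M/(n*F) = 660744.81*60/(3*96485) = 136.963 g

136.963 g


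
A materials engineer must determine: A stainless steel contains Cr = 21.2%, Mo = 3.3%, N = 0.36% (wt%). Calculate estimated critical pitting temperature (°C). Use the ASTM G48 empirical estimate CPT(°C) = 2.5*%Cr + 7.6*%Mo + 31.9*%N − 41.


Apply the ASTM G48 empirical CPT estimate: CPT(°C) = 2.5*%Cr + 7.6*%Mo + 31.9*%N − 41
2.5*21.2 = 53; 7.6*3.3 = 25.08; 31.9*0.36 = 11.484
CPT = 53 + 25.08 + 11.484 − 41 = 48.564 °C
Rounded to 0.1 °C: CPT ≈ 48.6 °C

48.6 °C


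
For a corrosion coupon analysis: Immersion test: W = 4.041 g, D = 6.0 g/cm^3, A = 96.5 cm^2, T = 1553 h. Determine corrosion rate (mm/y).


Apply the mm/y weight-loss relation: CR = 87600 * W / (D * A * T)
Numerator: 87600 * 4.041 = 353991.6
Denominator: 6.0 * 96.5 * 1553 = 899187.0
CR = 353991.6 / 899187.0 = 0.3937 mm/y

0.3937 mm/y


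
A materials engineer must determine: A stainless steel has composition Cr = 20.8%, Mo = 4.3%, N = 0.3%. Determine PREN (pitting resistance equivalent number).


Apply the PREN formula: PREN = Cr + 3.3*Mo + 16*N
PREN = 20.8 + 3.3*4.3 + 16*0.3
PREN = 20.8 + 14.19 + 4.8 = 39.79

39.79


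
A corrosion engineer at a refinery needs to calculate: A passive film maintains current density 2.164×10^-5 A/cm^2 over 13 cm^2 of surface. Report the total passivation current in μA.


I = i_pass * A, then convert A → μA (×10^6)
I = 2.164×10^-5 * 13 * 10^6 = 281.32 μA

281.32 μA


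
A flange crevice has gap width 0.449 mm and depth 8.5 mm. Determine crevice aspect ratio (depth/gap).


Aspect ratio = depth / gap
Ratio = 8.5 / 0.449 = 18.9

18.9


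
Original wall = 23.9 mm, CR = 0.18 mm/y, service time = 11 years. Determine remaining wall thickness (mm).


Remaining wall = original − CR × time
t = 23.9 − 0.18*11 = 23.9 − 1.98 = 21.92 mm

21.92 mm


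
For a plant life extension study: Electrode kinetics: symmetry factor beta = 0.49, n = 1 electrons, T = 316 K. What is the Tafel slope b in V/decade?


Apply the Tafel slope relation: b = 2.303*R*T/(beta*n*F)
Numerator: 2.303 * 8.314 * 316 = 6050.5
Denominator: 0.49 * 1 * 96485 = 47277.65
b = 6050.5 / 47277.65 = 0.128 V/decade

0.128 V/decade


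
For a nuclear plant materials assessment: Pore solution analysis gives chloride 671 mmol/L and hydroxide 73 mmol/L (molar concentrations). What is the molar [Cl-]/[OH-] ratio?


Threshold parameter = [Cl-] / [OH-] (molar basis; both in mmol/L, so units cancel)
Ratio = 671 / 73 = 9.19

9.19


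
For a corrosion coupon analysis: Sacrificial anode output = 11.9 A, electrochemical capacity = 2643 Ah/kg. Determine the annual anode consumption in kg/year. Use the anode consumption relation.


Annual consumption = current * hours per year / capacity
Rate = 11.9 * 8760 / 2643 = 39.4 kg/year

39.4 kg/year


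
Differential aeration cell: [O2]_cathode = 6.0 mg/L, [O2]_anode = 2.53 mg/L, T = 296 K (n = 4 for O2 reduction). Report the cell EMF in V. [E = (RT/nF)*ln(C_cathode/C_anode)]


Apply the Nernst concentration-cell relation: E = (RT/nF)*ln(C_cathode/C_anode)
RT/nF = 8.314*296/(4*96485) = 0.00637649 V
ln(6.0/2.53) = 0.86354
E = 0.00637649 * 0.86354 = 0.00551 V

0.00551 V


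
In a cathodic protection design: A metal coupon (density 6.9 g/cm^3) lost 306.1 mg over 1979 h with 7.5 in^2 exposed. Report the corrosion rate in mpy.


Apply the mpy weight-loss relation: CR = 534 * W / (D * A * T)
Numerator: 534 * 306.1 = 163457.4
Denominator: 6.9 * 7.5 * 1979 = 102413.25
CR = 163457.4 / 102413.25 = 1.596 mpy

1.596 mpy


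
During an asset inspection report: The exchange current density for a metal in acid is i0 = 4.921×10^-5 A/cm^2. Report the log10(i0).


i0 = 4.921×10^-5 A/cm^2
log10(i0) = -4.308

-4.308


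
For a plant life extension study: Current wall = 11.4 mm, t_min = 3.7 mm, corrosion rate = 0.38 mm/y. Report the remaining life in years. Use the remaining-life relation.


Apply the remaining-life relation: RL = (t_current − t_min) / CR
RL = (11.4 − 3.7) / 0.38 = 7.7 / 0.38 = 20.3 years

20.3 years


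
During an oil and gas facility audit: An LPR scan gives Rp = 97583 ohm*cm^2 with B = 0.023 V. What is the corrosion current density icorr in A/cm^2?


Apply the Stern-Geary relation: icorr = B / Rp
icorr = 0.023 / 97583 = 2.357×10^-7 A/cm^2

2.357×10^-7 A/cm^2


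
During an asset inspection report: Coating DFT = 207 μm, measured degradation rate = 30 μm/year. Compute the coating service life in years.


Service life = thickness / degradation rate
Life = 207 / 30 = 6.9 years

6.9 years


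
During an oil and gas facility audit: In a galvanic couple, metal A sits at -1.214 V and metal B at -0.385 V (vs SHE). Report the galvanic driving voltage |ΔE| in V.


Driving voltage is the absolute potential difference.
|ΔE| = |-1.214 − (-0.385)| = 0.829 V

0.829 V


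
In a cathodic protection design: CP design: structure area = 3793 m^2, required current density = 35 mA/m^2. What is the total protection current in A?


I = area * current density, then convert mA → A (÷1000)
I = 3793 * 35 / 1000 = 132.76 A

132.76 A


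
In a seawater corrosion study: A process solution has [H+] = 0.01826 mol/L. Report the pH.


pH = −log10[H+]
pH = −log10(0.01826) = 1.74

1.74


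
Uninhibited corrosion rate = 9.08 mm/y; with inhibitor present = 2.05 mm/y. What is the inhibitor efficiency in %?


Apply the inhibitor-efficiency definition: IE = (CR_blank − CR_inh)/CR_blank × 100
IE = (9.08 − 2.05) / 9.08 × 100
IE = 7.03 / 9.08 × 100 = 77.4 %

77.4 %


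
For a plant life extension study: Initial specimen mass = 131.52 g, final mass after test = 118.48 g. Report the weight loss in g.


Weight loss = initial − final
WL = 131.52 − 118.48 = 13.04 g

13.04 g


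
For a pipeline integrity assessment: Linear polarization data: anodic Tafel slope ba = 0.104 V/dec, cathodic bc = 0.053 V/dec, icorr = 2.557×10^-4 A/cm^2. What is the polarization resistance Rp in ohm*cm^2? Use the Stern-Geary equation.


Apply the Stern-Geary equation: Rp = ba*bc / (2.303*icorr*(ba+bc))
ba*bc = 0.104*0.053 = 0.005512
ba+bc = 0.157; 2.303*icorr*(ba+bc) = 2.303*2.557×10^-4*0.157 = 9.2453705×10^-5
Rp = 0.005512 / 9.2453705×10^-5 = 59.6 ohm*cm^2

59.6 ohm*cm^2


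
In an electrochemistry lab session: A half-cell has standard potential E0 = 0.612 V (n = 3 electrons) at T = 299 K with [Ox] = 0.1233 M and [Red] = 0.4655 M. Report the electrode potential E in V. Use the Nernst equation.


Apply the Nernst equation: E = E0 + (RT/nF)*ln([Ox]/[Red])
Step 1: RT/nF = 8.314*299/(3*96485) = 0.00858816 V
Step 2: [Ox]/[Red] = 0.1233/0.4655 = 0.264876
Step 3: ln(0.264876) = -1.328493
Step 4: correction = 0.00858816 * -1.328493 = -0.0114 V
E = 0.612 + -0.0114 = 0.6006 V

0.6006 V


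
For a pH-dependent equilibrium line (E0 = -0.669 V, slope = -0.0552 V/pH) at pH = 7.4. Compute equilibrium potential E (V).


Apply the Pourbaix line equation: E = E0 + slope*pH
E = -0.669 + (-0.0552)*7.4 = -0.669 + (-0.40848) = -1.07748 V
Rounded to 4 decimal places: E = -1.0775 V

-1.0775 V


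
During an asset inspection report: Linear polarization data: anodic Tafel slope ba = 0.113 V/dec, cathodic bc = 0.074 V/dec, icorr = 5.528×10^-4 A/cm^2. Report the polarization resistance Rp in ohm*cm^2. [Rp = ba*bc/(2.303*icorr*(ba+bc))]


Apply the Stern-Geary equation: Rp = ba*bc / (2.303*icorr*(ba+bc))
ba*bc = 0.113*0.074 = 0.008362
ba+bc = 0.187; 2.303*icorr*(ba+bc) = 2.303*5.528×10^-4*0.187 = 2.380694×10^-4
Rp = 0.008362 / 2.380694×10^-4 = 35.1 ohm*cm^2

35.1 ohm*cm^2


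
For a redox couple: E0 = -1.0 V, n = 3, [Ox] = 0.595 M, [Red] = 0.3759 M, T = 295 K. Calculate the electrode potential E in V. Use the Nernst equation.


Apply the Nernst equation: E = E0 + (RT/nF)*ln([Ox]/[Red])
Step 1: RT/nF = 8.314*295/(3*96485) = 0.00847327 V
Step 2: [Ox]/[Red] = 0.595/0.3759 = 1.582868
Step 3: ln(1.582868) = 0.459238
Step 4: correction = 0.00847327 * 0.459238 = 0.004 V
E = -1.0 + 0.004 = -0.996 V

-0.996 V


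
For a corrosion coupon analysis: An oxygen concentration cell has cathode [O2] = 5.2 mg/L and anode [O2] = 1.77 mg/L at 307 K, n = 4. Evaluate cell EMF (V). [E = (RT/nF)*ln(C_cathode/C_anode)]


Apply the Nernst concentration-cell relation: E = (RT/nF)*ln(C_cathode/C_anode)
RT/nF = 8.314*307/(4*96485) = 0.00661346 V
ln(5.2/1.77) = 1.07768
E = 0.00661346 * 1.07768 = 0.00713 V

0.00713 V


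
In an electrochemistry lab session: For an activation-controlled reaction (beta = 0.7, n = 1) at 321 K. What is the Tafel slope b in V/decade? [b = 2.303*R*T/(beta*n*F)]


Apply the Tafel slope relation: b = 2.303*R*T/(beta*n*F)
Numerator: 2.303 * 8.314 * 321 = 6146.23
Denominator: 0.7 * 1 * 96485 = 67539.5
b = 6146.23 / 67539.5 = 0.091 V/decade

0.091 V/decade


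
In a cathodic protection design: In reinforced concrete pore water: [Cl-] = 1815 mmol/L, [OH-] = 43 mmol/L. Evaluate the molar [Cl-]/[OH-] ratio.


Threshold parameter = [Cl-] / [OH-] (molar basis; both in mmol/L, so units cancel)
Ratio = 1815 / 43 = 42.21

42.21


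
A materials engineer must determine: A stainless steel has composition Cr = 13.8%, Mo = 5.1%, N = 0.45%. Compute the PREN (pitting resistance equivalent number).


Apply the PREN formula: PREN = Cr + 3.3*Mo + 16*N
PREN = 13.8 + 3.3*5.1 + 16*0.45
PREN = 13.8 + 16.83 + 7.2 = 37.83

37.83


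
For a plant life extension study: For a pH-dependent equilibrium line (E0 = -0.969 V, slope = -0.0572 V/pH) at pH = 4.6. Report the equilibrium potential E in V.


Apply the Pourbaix line equation: E = E0 + slope*pH
E = -0.969 + (-0.0572)*4.6 = -0.969 + (-0.26312) = -1.23212 V
Rounded to 4 decimal places: E = -1.2321 V

-1.2321 V


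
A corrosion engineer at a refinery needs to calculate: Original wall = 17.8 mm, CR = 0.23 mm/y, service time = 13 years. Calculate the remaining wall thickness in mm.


Remaining wall = original − CR × time
t = 17.8 − 0.23*13 = 17.8 − 2.99 = 14.81 mm

14.81 mm


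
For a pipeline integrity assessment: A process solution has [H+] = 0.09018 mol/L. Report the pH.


pH = −log10[H+]
pH = −log10(0.09018) = 1.04

1.04


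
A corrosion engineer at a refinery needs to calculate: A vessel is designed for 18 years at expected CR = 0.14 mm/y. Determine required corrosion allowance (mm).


Corrosion allowance = CR × design life
CA = 0.14 * 18 = 2.52 mm

2.52 mm


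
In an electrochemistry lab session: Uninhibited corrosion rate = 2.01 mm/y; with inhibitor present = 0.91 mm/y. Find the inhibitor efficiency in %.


Apply the inhibitor-efficiency definition: IE = (CR_blank − CR_inh)/CR_blank × 100
IE = (2.01 − 0.91) / 2.01 × 100
IE = 1.1 / 2.01 × 100 = 54.7 %

54.7 %


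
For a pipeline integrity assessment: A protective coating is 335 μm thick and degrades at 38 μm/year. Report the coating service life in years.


Service life = thickness / degradation rate
Life = 335 / 38 = 8.8 years

8.8 years


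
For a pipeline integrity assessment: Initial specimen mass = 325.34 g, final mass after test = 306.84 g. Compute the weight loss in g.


Weight loss = initial − final
WL = 325.34 − 306.84 = 18.5 g

18.5 g


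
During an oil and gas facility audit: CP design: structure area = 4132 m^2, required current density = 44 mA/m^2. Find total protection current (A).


I = area * current density, then convert mA → A (÷1000)
I = 4132 * 44 / 1000 = 181.81 A

181.81 A


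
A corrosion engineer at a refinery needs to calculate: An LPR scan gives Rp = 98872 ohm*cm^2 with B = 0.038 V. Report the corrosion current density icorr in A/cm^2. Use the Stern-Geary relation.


Apply the Stern-Geary relation: icorr = B / Rp
icorr = 0.038 / 98872 = 3.843×10^-7 A/cm^2

3.843×10^-7 A/cm^2


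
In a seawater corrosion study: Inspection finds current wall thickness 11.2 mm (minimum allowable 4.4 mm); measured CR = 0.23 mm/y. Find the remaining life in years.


Apply the remaining-life relation: RL = (t_current − t_min) / CR
RL = (11.2 − 4.4) / 0.23 = 6.8 / 0.23 = 29.6 years

29.6 years


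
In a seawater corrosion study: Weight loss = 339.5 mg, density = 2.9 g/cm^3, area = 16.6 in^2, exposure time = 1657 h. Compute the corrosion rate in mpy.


Apply the mpy weight-loss relation: CR = 534 * W / (D * A * T)
Numerator: 534 * 339.5 = 181293.0
Denominator: 2.9 * 16.6 * 1657 = 79767.98
CR = 181293.0 / 79767.98 = 2.273 mpy

2.273 mpy


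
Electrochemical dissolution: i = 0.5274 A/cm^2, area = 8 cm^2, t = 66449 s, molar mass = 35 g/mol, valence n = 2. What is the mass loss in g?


Apply Faraday's law: m = i*A*t*M / (n*F)
Total charge passed Q = i*A*t = 0.5274*8*66449 = 280361.6208 C
m = Q*M/(n*F) = 280361.6208*35/(2*96485) = 50.85069 g

50.85069 g
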